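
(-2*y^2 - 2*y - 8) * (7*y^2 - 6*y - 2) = -14*y^4 - 2*y^3 - 40*y^2 + 52*y + 16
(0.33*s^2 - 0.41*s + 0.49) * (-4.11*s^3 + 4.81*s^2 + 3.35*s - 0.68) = -1.3563*s^5 + 3.2724*s^4 - 2.8805*s^3 + 0.758999999999999*s^2 + 1.9203*s - 0.3332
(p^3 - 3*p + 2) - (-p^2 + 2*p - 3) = p^3 + p^2 - 5*p + 5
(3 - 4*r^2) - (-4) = 7 - 4*r^2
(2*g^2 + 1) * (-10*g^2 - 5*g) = -20*g^4 - 10*g^3 - 10*g^2 - 5*g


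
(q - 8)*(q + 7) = q^2 - q - 56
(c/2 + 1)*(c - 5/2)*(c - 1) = c^3/2 - 3*c^2/4 - 9*c/4 + 5/2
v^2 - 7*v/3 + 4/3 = (v - 4/3)*(v - 1)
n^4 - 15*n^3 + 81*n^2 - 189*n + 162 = (n - 6)*(n - 3)^3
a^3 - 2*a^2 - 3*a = a*(a - 3)*(a + 1)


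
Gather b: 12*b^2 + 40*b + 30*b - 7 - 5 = 12*b^2 + 70*b - 12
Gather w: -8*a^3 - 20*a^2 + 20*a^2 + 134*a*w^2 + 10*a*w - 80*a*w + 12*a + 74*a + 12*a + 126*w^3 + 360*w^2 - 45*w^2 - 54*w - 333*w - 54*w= -8*a^3 + 98*a + 126*w^3 + w^2*(134*a + 315) + w*(-70*a - 441)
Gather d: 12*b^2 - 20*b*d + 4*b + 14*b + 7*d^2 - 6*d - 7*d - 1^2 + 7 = 12*b^2 + 18*b + 7*d^2 + d*(-20*b - 13) + 6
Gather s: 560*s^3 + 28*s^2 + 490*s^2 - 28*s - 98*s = 560*s^3 + 518*s^2 - 126*s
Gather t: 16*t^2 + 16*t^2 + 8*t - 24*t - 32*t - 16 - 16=32*t^2 - 48*t - 32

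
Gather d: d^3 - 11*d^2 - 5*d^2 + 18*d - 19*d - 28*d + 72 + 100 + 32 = d^3 - 16*d^2 - 29*d + 204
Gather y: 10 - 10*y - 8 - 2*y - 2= -12*y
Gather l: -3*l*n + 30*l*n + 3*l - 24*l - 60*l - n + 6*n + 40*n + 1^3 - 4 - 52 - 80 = l*(27*n - 81) + 45*n - 135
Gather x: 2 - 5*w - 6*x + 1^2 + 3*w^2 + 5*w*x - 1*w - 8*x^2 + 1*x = 3*w^2 - 6*w - 8*x^2 + x*(5*w - 5) + 3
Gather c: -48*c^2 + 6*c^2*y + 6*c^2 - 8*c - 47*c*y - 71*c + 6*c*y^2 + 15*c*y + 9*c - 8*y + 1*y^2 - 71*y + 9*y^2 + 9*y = c^2*(6*y - 42) + c*(6*y^2 - 32*y - 70) + 10*y^2 - 70*y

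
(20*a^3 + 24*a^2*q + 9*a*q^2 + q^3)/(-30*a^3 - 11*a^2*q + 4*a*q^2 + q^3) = (2*a + q)/(-3*a + q)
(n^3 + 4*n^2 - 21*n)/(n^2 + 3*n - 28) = n*(n - 3)/(n - 4)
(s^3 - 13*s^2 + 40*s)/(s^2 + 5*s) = (s^2 - 13*s + 40)/(s + 5)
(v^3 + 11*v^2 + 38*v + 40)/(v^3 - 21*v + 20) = (v^2 + 6*v + 8)/(v^2 - 5*v + 4)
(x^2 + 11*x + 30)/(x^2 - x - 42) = (x + 5)/(x - 7)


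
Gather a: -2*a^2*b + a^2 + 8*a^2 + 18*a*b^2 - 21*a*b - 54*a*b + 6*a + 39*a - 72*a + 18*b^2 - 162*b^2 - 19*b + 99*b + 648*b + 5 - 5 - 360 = a^2*(9 - 2*b) + a*(18*b^2 - 75*b - 27) - 144*b^2 + 728*b - 360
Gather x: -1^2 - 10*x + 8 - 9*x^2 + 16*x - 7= -9*x^2 + 6*x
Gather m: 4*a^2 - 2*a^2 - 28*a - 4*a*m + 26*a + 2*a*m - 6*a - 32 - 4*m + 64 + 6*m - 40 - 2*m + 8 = 2*a^2 - 2*a*m - 8*a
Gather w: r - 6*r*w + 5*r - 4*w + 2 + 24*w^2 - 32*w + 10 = 6*r + 24*w^2 + w*(-6*r - 36) + 12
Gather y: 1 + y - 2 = y - 1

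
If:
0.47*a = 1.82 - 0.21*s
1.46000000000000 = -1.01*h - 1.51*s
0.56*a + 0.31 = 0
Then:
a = -0.55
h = -16.25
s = 9.91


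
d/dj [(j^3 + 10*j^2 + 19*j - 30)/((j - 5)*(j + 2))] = (j^4 - 6*j^3 - 79*j^2 - 140*j - 280)/(j^4 - 6*j^3 - 11*j^2 + 60*j + 100)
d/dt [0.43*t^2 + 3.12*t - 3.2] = 0.86*t + 3.12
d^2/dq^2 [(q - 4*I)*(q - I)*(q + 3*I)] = 6*q - 4*I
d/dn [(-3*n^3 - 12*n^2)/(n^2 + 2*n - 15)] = 3*n*(-n^3 - 4*n^2 + 37*n + 120)/(n^4 + 4*n^3 - 26*n^2 - 60*n + 225)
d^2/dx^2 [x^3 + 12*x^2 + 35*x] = 6*x + 24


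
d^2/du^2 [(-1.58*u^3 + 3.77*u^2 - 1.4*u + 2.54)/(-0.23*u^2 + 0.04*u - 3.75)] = (4.44089209850063e-16*u^4 - 2.641692*u^3 + 17.281554*u^2 + 126.207708*u - 101.237878)/(0.012167*u^6 - 0.006348*u^5 + 0.596229*u^4 - 0.207064*u^3 + 9.721125*u^2 - 1.6875*u + 52.734375)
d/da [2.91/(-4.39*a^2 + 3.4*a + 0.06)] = (25.5498*a - 9.894)/(-4.39*a^2 + 3.4*a + 0.06)^2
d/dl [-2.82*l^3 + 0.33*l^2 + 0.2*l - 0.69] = -8.46*l^2 + 0.66*l + 0.2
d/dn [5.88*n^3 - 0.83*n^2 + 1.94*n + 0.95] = 17.64*n^2 - 1.66*n + 1.94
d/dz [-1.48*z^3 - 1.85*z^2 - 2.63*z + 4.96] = -4.44*z^2 - 3.7*z - 2.63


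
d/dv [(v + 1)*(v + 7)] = 2*v + 8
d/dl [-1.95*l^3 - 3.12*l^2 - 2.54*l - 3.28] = -5.85*l^2 - 6.24*l - 2.54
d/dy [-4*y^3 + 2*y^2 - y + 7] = -12*y^2 + 4*y - 1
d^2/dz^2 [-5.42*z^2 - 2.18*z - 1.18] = -10.8400000000000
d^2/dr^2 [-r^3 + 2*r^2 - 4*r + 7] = 4 - 6*r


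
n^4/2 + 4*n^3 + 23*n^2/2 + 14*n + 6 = (n/2 + 1)*(n + 1)*(n + 2)*(n + 3)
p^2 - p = p*(p - 1)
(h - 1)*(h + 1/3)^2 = h^3 - h^2/3 - 5*h/9 - 1/9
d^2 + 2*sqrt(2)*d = d*(d + 2*sqrt(2))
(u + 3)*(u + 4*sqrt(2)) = u^2 + 3*u + 4*sqrt(2)*u + 12*sqrt(2)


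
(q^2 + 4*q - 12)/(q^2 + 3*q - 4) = (q^2 + 4*q - 12)/(q^2 + 3*q - 4)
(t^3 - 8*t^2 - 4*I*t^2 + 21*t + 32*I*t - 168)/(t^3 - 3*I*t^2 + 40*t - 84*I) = (t^2 + t*(-8 + 3*I) - 24*I)/(t^2 + 4*I*t + 12)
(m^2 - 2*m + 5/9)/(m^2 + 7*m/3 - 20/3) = (m - 1/3)/(m + 4)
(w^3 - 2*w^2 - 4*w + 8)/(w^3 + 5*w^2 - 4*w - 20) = (w - 2)/(w + 5)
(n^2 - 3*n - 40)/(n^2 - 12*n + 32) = (n + 5)/(n - 4)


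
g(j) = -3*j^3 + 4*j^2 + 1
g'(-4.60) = -227.24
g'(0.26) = 1.47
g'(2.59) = -39.65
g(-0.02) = 1.00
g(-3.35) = 158.68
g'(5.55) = -232.82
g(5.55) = -388.65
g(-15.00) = 11026.00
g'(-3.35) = -127.80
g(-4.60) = 377.65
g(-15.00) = 11026.00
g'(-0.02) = -0.16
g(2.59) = -24.29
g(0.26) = 1.22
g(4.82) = -242.01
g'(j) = -9*j^2 + 8*j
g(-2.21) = 52.92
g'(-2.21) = -61.64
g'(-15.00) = -2145.00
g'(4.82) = -170.53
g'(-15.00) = -2145.00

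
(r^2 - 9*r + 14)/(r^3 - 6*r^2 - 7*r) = (r - 2)/(r*(r + 1))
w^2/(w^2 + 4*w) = w/(w + 4)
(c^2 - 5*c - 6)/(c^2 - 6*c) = (c + 1)/c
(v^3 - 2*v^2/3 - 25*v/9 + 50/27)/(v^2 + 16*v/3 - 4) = (v^2 - 25/9)/(v + 6)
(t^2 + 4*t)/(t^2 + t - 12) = t/(t - 3)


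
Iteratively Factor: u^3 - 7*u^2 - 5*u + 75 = (u - 5)*(u^2 - 2*u - 15) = (u - 5)^2*(u + 3)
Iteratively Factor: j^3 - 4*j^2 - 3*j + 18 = (j - 3)*(j^2 - j - 6) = (j - 3)^2*(j + 2)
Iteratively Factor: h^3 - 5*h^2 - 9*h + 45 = (h - 3)*(h^2 - 2*h - 15) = (h - 5)*(h - 3)*(h + 3)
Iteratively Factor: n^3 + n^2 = (n)*(n^2 + n) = n*(n + 1)*(n)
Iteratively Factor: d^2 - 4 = (d + 2)*(d - 2)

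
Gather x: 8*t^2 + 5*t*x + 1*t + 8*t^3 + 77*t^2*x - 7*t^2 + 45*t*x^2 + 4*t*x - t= 8*t^3 + t^2 + 45*t*x^2 + x*(77*t^2 + 9*t)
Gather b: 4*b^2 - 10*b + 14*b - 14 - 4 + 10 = 4*b^2 + 4*b - 8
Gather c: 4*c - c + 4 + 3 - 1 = 3*c + 6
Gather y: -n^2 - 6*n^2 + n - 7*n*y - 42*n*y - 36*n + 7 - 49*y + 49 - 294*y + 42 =-7*n^2 - 35*n + y*(-49*n - 343) + 98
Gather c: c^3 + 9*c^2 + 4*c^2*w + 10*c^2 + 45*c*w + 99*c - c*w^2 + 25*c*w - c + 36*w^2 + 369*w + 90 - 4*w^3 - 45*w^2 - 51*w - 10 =c^3 + c^2*(4*w + 19) + c*(-w^2 + 70*w + 98) - 4*w^3 - 9*w^2 + 318*w + 80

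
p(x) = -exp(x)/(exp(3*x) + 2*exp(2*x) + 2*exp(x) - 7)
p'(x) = -(-3*exp(3*x) - 4*exp(2*x) - 2*exp(x))*exp(x)/(exp(3*x) + 2*exp(2*x) + 2*exp(x) - 7)^2 - exp(x)/(exp(3*x) + 2*exp(2*x) + 2*exp(x) - 7) = (2*exp(3*x) + 2*exp(2*x) + 7)*exp(x)/(exp(6*x) + 4*exp(5*x) + 8*exp(4*x) - 6*exp(3*x) - 24*exp(2*x) - 28*exp(x) + 49)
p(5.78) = -0.00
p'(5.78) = 0.00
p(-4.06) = 0.00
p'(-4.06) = 0.00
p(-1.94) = 0.02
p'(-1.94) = 0.02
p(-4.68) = 0.00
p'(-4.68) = 0.00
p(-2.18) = 0.02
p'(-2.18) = 0.02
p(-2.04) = 0.02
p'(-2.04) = 0.02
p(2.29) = -0.01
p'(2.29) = 0.02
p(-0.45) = 0.14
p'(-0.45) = 0.25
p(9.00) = 0.00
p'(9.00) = 0.00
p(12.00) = 0.00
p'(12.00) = 0.00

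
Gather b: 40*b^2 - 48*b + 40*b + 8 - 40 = 40*b^2 - 8*b - 32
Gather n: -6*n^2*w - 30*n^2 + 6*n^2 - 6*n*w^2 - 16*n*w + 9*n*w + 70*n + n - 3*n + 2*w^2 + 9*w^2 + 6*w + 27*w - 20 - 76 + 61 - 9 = n^2*(-6*w - 24) + n*(-6*w^2 - 7*w + 68) + 11*w^2 + 33*w - 44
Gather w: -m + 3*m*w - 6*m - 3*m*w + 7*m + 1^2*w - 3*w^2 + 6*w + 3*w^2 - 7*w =0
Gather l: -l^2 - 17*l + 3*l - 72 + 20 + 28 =-l^2 - 14*l - 24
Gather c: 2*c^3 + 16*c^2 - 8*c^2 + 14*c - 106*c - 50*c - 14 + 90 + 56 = 2*c^3 + 8*c^2 - 142*c + 132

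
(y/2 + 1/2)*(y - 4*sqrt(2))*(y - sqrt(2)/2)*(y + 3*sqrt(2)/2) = y^4/2 - 3*sqrt(2)*y^3/2 + y^3/2 - 19*y^2/4 - 3*sqrt(2)*y^2/2 - 19*y/4 + 3*sqrt(2)*y + 3*sqrt(2)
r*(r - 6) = r^2 - 6*r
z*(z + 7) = z^2 + 7*z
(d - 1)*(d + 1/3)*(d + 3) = d^3 + 7*d^2/3 - 7*d/3 - 1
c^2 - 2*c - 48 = (c - 8)*(c + 6)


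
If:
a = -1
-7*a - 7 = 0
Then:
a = -1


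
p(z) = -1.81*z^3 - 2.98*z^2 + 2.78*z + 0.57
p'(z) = -5.43*z^2 - 5.96*z + 2.78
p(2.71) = -49.81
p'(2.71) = -53.25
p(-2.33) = 0.81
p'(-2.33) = -12.81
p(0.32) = 1.10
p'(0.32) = 0.32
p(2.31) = -31.22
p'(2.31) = -39.96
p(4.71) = -241.57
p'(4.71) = -145.75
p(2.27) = -29.65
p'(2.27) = -38.73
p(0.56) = 0.87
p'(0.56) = -2.26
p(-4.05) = 60.67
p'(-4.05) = -62.15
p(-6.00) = 267.57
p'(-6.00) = -156.94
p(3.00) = -66.78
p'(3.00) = -63.97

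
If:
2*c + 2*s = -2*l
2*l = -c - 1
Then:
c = 1 - 2*s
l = s - 1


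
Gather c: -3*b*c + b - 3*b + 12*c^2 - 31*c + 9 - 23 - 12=-2*b + 12*c^2 + c*(-3*b - 31) - 26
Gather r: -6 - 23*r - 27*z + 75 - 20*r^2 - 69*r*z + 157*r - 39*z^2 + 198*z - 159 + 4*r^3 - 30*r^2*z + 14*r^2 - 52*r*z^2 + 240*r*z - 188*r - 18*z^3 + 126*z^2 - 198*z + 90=4*r^3 + r^2*(-30*z - 6) + r*(-52*z^2 + 171*z - 54) - 18*z^3 + 87*z^2 - 27*z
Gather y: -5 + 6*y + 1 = 6*y - 4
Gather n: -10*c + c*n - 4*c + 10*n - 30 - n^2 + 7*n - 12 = -14*c - n^2 + n*(c + 17) - 42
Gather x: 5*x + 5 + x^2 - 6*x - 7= x^2 - x - 2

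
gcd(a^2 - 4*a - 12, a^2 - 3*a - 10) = a + 2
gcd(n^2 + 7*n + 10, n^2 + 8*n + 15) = n + 5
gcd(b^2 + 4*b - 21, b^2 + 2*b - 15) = b - 3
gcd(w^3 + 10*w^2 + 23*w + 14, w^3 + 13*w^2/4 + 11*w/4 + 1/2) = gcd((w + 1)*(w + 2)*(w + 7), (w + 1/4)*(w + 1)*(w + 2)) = w^2 + 3*w + 2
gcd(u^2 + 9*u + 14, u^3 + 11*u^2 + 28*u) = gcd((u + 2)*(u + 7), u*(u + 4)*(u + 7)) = u + 7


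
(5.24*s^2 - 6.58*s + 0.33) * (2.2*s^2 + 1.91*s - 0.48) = 11.528*s^4 - 4.4676*s^3 - 14.357*s^2 + 3.7887*s - 0.1584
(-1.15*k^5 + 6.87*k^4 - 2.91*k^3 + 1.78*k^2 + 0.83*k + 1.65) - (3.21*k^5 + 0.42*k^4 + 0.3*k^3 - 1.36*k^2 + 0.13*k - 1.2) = -4.36*k^5 + 6.45*k^4 - 3.21*k^3 + 3.14*k^2 + 0.7*k + 2.85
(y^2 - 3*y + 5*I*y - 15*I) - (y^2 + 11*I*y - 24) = -3*y - 6*I*y + 24 - 15*I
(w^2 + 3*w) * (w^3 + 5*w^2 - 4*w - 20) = w^5 + 8*w^4 + 11*w^3 - 32*w^2 - 60*w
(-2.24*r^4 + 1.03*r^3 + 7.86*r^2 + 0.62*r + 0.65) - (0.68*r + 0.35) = -2.24*r^4 + 1.03*r^3 + 7.86*r^2 - 0.0600000000000001*r + 0.3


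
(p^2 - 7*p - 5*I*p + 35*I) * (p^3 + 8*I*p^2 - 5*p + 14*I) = p^5 - 7*p^4 + 3*I*p^4 + 35*p^3 - 21*I*p^3 - 245*p^2 + 39*I*p^2 + 70*p - 273*I*p - 490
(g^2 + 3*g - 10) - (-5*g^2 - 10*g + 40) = 6*g^2 + 13*g - 50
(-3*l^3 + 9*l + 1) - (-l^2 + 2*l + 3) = -3*l^3 + l^2 + 7*l - 2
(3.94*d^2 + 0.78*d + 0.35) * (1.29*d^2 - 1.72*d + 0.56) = 5.0826*d^4 - 5.7706*d^3 + 1.3163*d^2 - 0.1652*d + 0.196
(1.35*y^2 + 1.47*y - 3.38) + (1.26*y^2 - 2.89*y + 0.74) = 2.61*y^2 - 1.42*y - 2.64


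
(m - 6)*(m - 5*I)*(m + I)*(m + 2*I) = m^4 - 6*m^3 - 2*I*m^3 + 13*m^2 + 12*I*m^2 - 78*m + 10*I*m - 60*I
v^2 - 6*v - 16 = (v - 8)*(v + 2)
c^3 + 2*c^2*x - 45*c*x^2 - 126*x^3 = (c - 7*x)*(c + 3*x)*(c + 6*x)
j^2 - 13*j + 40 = (j - 8)*(j - 5)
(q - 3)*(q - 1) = q^2 - 4*q + 3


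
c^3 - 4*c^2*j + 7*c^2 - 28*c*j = c*(c + 7)*(c - 4*j)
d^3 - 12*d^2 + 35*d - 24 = (d - 8)*(d - 3)*(d - 1)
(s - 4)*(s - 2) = s^2 - 6*s + 8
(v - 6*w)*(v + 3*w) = v^2 - 3*v*w - 18*w^2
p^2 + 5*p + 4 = (p + 1)*(p + 4)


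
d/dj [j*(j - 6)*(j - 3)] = 3*j^2 - 18*j + 18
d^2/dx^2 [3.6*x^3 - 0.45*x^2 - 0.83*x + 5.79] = 21.6*x - 0.9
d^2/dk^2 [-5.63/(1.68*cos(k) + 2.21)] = (-20.903064*cos(k) + 7.945056*cos(2*k) - 23.835168)/(1.68*cos(k) + 2.21)^3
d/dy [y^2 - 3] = 2*y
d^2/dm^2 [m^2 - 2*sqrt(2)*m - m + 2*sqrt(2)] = 2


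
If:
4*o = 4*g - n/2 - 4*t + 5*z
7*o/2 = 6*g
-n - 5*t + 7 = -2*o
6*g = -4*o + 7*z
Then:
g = 49*z/90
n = 56/3 - 878*z/135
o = 14*z/15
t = 226*z/135 - 7/3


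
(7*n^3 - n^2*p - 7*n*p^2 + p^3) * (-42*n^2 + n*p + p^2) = -294*n^5 + 49*n^4*p + 300*n^3*p^2 - 50*n^2*p^3 - 6*n*p^4 + p^5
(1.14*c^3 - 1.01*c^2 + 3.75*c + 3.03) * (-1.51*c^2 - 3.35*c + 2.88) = -1.7214*c^5 - 2.2939*c^4 + 1.0042*c^3 - 20.0466*c^2 + 0.6495*c + 8.7264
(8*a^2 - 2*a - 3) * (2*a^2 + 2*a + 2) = 16*a^4 + 12*a^3 + 6*a^2 - 10*a - 6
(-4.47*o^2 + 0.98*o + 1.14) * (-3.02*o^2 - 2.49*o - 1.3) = 13.4994*o^4 + 8.1707*o^3 - 0.0720000000000001*o^2 - 4.1126*o - 1.482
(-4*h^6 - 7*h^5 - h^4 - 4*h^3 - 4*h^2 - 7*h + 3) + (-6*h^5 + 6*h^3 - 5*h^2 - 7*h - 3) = -4*h^6 - 13*h^5 - h^4 + 2*h^3 - 9*h^2 - 14*h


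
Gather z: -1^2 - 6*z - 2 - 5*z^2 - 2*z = -5*z^2 - 8*z - 3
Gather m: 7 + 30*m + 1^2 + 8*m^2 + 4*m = 8*m^2 + 34*m + 8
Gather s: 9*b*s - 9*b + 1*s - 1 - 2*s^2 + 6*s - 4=-9*b - 2*s^2 + s*(9*b + 7) - 5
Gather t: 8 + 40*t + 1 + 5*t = 45*t + 9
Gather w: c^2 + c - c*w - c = c^2 - c*w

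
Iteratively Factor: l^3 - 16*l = (l + 4)*(l^2 - 4*l) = l*(l + 4)*(l - 4)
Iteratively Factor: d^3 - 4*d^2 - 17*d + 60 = (d + 4)*(d^2 - 8*d + 15) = (d - 3)*(d + 4)*(d - 5)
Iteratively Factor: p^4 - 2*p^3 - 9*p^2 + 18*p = (p - 3)*(p^3 + p^2 - 6*p) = (p - 3)*(p + 3)*(p^2 - 2*p) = (p - 3)*(p - 2)*(p + 3)*(p)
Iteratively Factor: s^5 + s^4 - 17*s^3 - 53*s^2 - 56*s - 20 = (s - 5)*(s^4 + 6*s^3 + 13*s^2 + 12*s + 4) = (s - 5)*(s + 1)*(s^3 + 5*s^2 + 8*s + 4) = (s - 5)*(s + 1)*(s + 2)*(s^2 + 3*s + 2) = (s - 5)*(s + 1)*(s + 2)^2*(s + 1)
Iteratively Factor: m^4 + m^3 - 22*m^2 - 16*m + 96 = (m + 3)*(m^3 - 2*m^2 - 16*m + 32) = (m - 4)*(m + 3)*(m^2 + 2*m - 8) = (m - 4)*(m - 2)*(m + 3)*(m + 4)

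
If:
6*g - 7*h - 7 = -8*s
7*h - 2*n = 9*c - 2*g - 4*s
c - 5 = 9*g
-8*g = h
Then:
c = 373/62 - 36*s/31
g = 7/62 - 4*s/31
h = 32*s/31 - 28/31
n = 332*s/31 - 3735/124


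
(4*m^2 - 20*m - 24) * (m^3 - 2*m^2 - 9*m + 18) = 4*m^5 - 28*m^4 - 20*m^3 + 300*m^2 - 144*m - 432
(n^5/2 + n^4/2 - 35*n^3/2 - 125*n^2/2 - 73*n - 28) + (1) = n^5/2 + n^4/2 - 35*n^3/2 - 125*n^2/2 - 73*n - 27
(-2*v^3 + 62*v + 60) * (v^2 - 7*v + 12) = -2*v^5 + 14*v^4 + 38*v^3 - 374*v^2 + 324*v + 720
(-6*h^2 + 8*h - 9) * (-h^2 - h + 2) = 6*h^4 - 2*h^3 - 11*h^2 + 25*h - 18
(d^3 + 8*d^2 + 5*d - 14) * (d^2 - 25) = d^5 + 8*d^4 - 20*d^3 - 214*d^2 - 125*d + 350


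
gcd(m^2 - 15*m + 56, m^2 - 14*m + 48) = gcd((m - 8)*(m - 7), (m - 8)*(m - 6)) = m - 8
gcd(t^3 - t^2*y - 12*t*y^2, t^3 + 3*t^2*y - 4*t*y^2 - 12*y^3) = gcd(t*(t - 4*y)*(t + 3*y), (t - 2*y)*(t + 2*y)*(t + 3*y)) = t + 3*y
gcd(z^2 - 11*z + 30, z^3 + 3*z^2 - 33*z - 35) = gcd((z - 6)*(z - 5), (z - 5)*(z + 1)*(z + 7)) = z - 5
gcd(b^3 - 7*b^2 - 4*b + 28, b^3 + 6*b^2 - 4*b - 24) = b^2 - 4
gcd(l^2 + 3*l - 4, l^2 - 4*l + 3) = l - 1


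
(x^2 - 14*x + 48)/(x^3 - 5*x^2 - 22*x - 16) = (x - 6)/(x^2 + 3*x + 2)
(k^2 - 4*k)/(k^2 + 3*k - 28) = k/(k + 7)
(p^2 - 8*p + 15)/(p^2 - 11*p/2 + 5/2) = 2*(p - 3)/(2*p - 1)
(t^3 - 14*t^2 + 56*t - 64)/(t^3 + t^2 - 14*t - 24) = (t^2 - 10*t + 16)/(t^2 + 5*t + 6)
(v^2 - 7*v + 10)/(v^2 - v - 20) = (v - 2)/(v + 4)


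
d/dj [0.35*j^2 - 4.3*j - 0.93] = 0.7*j - 4.3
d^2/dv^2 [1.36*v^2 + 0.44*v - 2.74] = 2.72000000000000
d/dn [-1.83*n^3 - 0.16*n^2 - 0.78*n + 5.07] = -5.49*n^2 - 0.32*n - 0.78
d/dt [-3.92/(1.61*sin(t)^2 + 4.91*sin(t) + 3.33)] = (12.6224*sin(t) + 19.2472)*cos(t)/(1.61*sin(t)^2 + 4.91*sin(t) + 3.33)^2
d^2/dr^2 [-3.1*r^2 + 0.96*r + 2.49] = -6.20000000000000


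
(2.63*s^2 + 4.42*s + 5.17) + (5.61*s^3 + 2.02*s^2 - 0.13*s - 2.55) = 5.61*s^3 + 4.65*s^2 + 4.29*s + 2.62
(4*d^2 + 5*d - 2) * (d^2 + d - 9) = 4*d^4 + 9*d^3 - 33*d^2 - 47*d + 18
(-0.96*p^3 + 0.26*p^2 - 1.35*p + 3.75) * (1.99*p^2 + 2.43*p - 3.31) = -1.9104*p^5 - 1.8154*p^4 + 1.1229*p^3 + 3.3214*p^2 + 13.581*p - 12.4125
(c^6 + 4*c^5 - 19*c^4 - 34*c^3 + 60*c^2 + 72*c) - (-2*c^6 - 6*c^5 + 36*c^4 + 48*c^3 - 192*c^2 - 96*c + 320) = 3*c^6 + 10*c^5 - 55*c^4 - 82*c^3 + 252*c^2 + 168*c - 320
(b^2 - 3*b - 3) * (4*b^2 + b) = 4*b^4 - 11*b^3 - 15*b^2 - 3*b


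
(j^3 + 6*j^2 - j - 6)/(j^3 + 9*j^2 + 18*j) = (j^2 - 1)/(j*(j + 3))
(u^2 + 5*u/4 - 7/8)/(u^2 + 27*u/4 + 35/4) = (u - 1/2)/(u + 5)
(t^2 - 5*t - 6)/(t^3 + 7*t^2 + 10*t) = (t^2 - 5*t - 6)/(t*(t^2 + 7*t + 10))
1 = 1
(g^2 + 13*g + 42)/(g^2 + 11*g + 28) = (g + 6)/(g + 4)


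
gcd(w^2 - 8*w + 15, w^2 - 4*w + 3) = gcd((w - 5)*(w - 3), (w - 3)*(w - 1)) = w - 3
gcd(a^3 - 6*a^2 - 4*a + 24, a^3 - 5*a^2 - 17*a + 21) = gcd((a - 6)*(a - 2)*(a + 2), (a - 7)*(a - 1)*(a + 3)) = 1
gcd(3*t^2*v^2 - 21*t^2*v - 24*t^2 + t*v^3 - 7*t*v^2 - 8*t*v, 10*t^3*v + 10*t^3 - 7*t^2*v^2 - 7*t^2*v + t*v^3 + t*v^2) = t*v + t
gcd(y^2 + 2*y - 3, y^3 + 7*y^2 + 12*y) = y + 3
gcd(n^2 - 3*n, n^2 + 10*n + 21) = 1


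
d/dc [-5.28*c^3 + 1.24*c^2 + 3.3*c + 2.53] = -15.84*c^2 + 2.48*c + 3.3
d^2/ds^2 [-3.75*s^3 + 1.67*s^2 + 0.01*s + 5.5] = 3.34 - 22.5*s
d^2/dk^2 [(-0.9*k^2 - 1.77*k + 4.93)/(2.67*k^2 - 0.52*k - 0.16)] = (-27.735426*k^3 + 208.565982*k^2 - 45.605736*k + 7.126784)/(19.034163*k^6 - 11.121084*k^5 - 1.255968*k^4 + 1.192256*k^3 + 0.075264*k^2 - 0.039936*k - 0.004096)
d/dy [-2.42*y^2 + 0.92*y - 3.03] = 0.92 - 4.84*y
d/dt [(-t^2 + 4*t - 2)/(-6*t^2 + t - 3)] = (23*t^2 - 18*t - 10)/(36*t^4 - 12*t^3 + 37*t^2 - 6*t + 9)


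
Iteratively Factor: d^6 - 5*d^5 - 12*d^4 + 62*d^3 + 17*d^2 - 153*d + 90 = (d + 2)*(d^5 - 7*d^4 + 2*d^3 + 58*d^2 - 99*d + 45) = (d - 3)*(d + 2)*(d^4 - 4*d^3 - 10*d^2 + 28*d - 15) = (d - 3)*(d - 1)*(d + 2)*(d^3 - 3*d^2 - 13*d + 15) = (d - 3)*(d - 1)*(d + 2)*(d + 3)*(d^2 - 6*d + 5) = (d - 5)*(d - 3)*(d - 1)*(d + 2)*(d + 3)*(d - 1)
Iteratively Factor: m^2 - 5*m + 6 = (m - 2)*(m - 3)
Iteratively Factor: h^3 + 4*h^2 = (h)*(h^2 + 4*h) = h^2*(h + 4)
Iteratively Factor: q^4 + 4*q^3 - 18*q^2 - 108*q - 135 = (q - 5)*(q^3 + 9*q^2 + 27*q + 27) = (q - 5)*(q + 3)*(q^2 + 6*q + 9) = (q - 5)*(q + 3)^2*(q + 3)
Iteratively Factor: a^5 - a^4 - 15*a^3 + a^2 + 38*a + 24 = (a + 1)*(a^4 - 2*a^3 - 13*a^2 + 14*a + 24) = (a - 2)*(a + 1)*(a^3 - 13*a - 12) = (a - 2)*(a + 1)*(a + 3)*(a^2 - 3*a - 4) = (a - 4)*(a - 2)*(a + 1)*(a + 3)*(a + 1)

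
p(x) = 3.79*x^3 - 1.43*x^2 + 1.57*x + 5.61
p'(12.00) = 1604.53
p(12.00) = 6367.65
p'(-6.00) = 428.05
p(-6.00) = -873.93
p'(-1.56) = 33.70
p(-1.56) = -14.71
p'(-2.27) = 66.65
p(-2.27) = -49.65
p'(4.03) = 174.70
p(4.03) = 236.77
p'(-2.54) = 82.19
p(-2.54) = -69.71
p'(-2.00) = 52.77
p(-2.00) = -33.57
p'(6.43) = 453.27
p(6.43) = 964.14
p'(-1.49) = 31.07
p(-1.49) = -12.44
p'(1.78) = 32.50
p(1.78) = 25.25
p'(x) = 11.37*x^2 - 2.86*x + 1.57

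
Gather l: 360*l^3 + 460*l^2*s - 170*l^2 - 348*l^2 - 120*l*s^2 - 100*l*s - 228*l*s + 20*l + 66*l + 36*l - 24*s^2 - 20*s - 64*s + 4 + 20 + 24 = 360*l^3 + l^2*(460*s - 518) + l*(-120*s^2 - 328*s + 122) - 24*s^2 - 84*s + 48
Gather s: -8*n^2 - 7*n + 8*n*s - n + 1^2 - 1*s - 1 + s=-8*n^2 + 8*n*s - 8*n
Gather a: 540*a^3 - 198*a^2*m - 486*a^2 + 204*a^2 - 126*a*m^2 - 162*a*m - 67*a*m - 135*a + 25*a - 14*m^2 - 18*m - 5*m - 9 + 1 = 540*a^3 + a^2*(-198*m - 282) + a*(-126*m^2 - 229*m - 110) - 14*m^2 - 23*m - 8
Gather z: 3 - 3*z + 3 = 6 - 3*z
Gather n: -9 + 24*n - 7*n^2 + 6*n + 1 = -7*n^2 + 30*n - 8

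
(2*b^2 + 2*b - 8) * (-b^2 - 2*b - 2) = -2*b^4 - 6*b^3 + 12*b + 16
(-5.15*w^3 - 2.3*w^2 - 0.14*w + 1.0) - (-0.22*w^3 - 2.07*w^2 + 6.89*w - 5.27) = -4.93*w^3 - 0.23*w^2 - 7.03*w + 6.27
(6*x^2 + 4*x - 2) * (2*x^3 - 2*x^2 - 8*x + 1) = 12*x^5 - 4*x^4 - 60*x^3 - 22*x^2 + 20*x - 2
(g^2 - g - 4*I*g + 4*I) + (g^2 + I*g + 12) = 2*g^2 - g - 3*I*g + 12 + 4*I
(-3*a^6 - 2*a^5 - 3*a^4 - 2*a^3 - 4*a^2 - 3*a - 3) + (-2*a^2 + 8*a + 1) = -3*a^6 - 2*a^5 - 3*a^4 - 2*a^3 - 6*a^2 + 5*a - 2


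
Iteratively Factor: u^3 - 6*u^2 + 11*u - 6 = (u - 3)*(u^2 - 3*u + 2) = (u - 3)*(u - 2)*(u - 1)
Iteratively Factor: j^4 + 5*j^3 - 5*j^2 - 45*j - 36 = (j - 3)*(j^3 + 8*j^2 + 19*j + 12) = (j - 3)*(j + 4)*(j^2 + 4*j + 3) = (j - 3)*(j + 1)*(j + 4)*(j + 3)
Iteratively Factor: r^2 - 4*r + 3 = (r - 1)*(r - 3)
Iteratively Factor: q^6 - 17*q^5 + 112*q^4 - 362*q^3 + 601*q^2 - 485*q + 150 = (q - 1)*(q^5 - 16*q^4 + 96*q^3 - 266*q^2 + 335*q - 150) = (q - 1)^2*(q^4 - 15*q^3 + 81*q^2 - 185*q + 150) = (q - 3)*(q - 1)^2*(q^3 - 12*q^2 + 45*q - 50) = (q - 5)*(q - 3)*(q - 1)^2*(q^2 - 7*q + 10) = (q - 5)*(q - 3)*(q - 2)*(q - 1)^2*(q - 5)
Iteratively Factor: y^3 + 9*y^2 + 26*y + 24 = (y + 3)*(y^2 + 6*y + 8) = (y + 3)*(y + 4)*(y + 2)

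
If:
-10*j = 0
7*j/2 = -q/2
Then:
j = 0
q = 0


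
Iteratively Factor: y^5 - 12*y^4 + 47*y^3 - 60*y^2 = (y)*(y^4 - 12*y^3 + 47*y^2 - 60*y) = y*(y - 3)*(y^3 - 9*y^2 + 20*y) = y*(y - 4)*(y - 3)*(y^2 - 5*y) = y^2*(y - 4)*(y - 3)*(y - 5)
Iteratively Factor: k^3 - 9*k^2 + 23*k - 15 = (k - 5)*(k^2 - 4*k + 3) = (k - 5)*(k - 1)*(k - 3)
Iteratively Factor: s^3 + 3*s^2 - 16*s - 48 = (s + 4)*(s^2 - s - 12) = (s - 4)*(s + 4)*(s + 3)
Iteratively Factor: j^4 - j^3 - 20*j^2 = (j + 4)*(j^3 - 5*j^2) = (j - 5)*(j + 4)*(j^2) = j*(j - 5)*(j + 4)*(j)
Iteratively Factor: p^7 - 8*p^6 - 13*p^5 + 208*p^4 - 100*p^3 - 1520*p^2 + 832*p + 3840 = (p - 5)*(p^6 - 3*p^5 - 28*p^4 + 68*p^3 + 240*p^2 - 320*p - 768) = (p - 5)*(p + 2)*(p^5 - 5*p^4 - 18*p^3 + 104*p^2 + 32*p - 384) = (p - 5)*(p + 2)*(p + 4)*(p^4 - 9*p^3 + 18*p^2 + 32*p - 96) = (p - 5)*(p + 2)^2*(p + 4)*(p^3 - 11*p^2 + 40*p - 48) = (p - 5)*(p - 4)*(p + 2)^2*(p + 4)*(p^2 - 7*p + 12) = (p - 5)*(p - 4)^2*(p + 2)^2*(p + 4)*(p - 3)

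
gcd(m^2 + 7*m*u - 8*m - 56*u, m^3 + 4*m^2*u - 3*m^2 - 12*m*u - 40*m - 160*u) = m - 8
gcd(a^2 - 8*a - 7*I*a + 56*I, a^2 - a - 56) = a - 8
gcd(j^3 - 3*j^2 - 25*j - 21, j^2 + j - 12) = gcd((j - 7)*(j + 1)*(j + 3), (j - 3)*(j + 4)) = 1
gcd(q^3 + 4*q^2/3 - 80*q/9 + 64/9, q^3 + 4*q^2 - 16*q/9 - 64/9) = q^2 + 8*q/3 - 16/3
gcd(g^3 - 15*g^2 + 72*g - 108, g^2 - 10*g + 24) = g - 6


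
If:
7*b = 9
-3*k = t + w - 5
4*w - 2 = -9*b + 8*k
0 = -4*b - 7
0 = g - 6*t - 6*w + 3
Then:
No Solution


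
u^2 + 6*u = u*(u + 6)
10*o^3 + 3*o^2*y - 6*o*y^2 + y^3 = (-5*o + y)*(-2*o + y)*(o + y)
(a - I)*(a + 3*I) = a^2 + 2*I*a + 3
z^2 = z^2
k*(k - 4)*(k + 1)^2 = k^4 - 2*k^3 - 7*k^2 - 4*k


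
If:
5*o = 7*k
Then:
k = 5*o/7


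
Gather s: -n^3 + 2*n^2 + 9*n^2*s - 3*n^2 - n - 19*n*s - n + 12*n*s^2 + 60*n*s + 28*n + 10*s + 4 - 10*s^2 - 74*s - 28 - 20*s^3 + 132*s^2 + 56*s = -n^3 - n^2 + 26*n - 20*s^3 + s^2*(12*n + 122) + s*(9*n^2 + 41*n - 8) - 24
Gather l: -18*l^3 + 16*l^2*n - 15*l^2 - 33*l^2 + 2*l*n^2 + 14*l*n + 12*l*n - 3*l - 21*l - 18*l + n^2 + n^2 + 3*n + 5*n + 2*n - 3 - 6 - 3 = -18*l^3 + l^2*(16*n - 48) + l*(2*n^2 + 26*n - 42) + 2*n^2 + 10*n - 12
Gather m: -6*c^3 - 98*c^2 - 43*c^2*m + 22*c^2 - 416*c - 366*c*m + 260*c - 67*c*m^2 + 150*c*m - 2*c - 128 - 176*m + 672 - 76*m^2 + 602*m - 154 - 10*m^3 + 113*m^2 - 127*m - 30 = -6*c^3 - 76*c^2 - 158*c - 10*m^3 + m^2*(37 - 67*c) + m*(-43*c^2 - 216*c + 299) + 360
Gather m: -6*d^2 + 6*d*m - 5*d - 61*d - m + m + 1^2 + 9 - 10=-6*d^2 + 6*d*m - 66*d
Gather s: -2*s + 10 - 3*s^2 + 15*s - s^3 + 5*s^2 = -s^3 + 2*s^2 + 13*s + 10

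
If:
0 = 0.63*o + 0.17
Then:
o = -0.27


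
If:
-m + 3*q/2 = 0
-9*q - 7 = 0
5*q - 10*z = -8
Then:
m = -7/6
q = -7/9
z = 37/90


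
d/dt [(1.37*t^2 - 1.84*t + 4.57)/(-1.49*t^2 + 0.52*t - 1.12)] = (-2.0292*t^2 + 10.5498*t - 0.3156)/(2.2201*t^4 - 1.5496*t^3 + 3.608*t^2 - 1.1648*t + 1.2544)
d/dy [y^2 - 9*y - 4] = 2*y - 9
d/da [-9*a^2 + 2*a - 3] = 2 - 18*a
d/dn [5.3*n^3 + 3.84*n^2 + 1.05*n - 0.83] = 15.9*n^2 + 7.68*n + 1.05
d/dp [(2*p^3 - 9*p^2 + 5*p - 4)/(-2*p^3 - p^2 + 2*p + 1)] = (-20*p^4 + 28*p^3 - 31*p^2 - 26*p + 13)/(4*p^6 + 4*p^5 - 7*p^4 - 8*p^3 + 2*p^2 + 4*p + 1)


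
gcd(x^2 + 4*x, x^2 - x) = x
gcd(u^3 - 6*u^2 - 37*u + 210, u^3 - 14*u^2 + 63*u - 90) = u - 5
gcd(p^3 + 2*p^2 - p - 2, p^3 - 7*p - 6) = p^2 + 3*p + 2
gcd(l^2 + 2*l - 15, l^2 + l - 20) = l + 5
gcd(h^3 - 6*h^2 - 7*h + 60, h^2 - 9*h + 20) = h^2 - 9*h + 20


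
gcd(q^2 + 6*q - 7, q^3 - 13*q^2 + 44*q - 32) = q - 1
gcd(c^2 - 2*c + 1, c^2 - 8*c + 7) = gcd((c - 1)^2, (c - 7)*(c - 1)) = c - 1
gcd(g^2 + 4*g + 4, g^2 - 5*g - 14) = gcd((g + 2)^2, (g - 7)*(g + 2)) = g + 2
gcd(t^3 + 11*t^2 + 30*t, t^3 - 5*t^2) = t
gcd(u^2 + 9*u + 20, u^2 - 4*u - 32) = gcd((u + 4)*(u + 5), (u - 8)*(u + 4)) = u + 4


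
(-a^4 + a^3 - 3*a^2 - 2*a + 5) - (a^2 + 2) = -a^4 + a^3 - 4*a^2 - 2*a + 3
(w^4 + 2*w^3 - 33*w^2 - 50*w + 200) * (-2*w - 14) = -2*w^5 - 18*w^4 + 38*w^3 + 562*w^2 + 300*w - 2800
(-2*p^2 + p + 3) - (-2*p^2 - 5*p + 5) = 6*p - 2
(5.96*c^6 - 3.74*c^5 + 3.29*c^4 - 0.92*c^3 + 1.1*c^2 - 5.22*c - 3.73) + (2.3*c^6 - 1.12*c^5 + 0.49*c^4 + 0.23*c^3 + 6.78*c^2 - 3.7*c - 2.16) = 8.26*c^6 - 4.86*c^5 + 3.78*c^4 - 0.69*c^3 + 7.88*c^2 - 8.92*c - 5.89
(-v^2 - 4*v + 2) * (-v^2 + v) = v^4 + 3*v^3 - 6*v^2 + 2*v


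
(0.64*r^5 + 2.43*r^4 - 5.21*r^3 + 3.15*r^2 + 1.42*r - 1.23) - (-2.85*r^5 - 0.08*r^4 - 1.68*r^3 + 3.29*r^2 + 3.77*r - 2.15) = 3.49*r^5 + 2.51*r^4 - 3.53*r^3 - 0.14*r^2 - 2.35*r + 0.92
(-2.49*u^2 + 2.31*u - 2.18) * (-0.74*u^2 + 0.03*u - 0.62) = 1.8426*u^4 - 1.7841*u^3 + 3.2263*u^2 - 1.4976*u + 1.3516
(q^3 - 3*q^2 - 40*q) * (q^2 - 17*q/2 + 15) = q^5 - 23*q^4/2 + q^3/2 + 295*q^2 - 600*q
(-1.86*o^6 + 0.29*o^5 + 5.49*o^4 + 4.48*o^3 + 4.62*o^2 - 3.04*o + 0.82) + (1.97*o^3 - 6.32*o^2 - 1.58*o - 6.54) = -1.86*o^6 + 0.29*o^5 + 5.49*o^4 + 6.45*o^3 - 1.7*o^2 - 4.62*o - 5.72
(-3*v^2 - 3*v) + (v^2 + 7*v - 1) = -2*v^2 + 4*v - 1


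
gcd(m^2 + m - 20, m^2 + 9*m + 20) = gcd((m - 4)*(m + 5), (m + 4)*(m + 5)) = m + 5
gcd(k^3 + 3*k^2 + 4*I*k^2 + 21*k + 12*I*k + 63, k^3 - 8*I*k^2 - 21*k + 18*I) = k - 3*I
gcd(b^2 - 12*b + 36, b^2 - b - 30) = b - 6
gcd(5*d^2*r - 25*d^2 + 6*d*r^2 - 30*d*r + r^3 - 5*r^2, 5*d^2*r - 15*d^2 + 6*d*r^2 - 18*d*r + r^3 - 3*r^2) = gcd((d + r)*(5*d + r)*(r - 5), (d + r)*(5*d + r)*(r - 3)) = 5*d^2 + 6*d*r + r^2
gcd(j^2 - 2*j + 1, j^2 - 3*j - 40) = 1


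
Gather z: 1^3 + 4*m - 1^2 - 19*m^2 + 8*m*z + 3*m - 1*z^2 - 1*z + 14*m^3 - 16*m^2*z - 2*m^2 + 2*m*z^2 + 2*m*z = 14*m^3 - 21*m^2 + 7*m + z^2*(2*m - 1) + z*(-16*m^2 + 10*m - 1)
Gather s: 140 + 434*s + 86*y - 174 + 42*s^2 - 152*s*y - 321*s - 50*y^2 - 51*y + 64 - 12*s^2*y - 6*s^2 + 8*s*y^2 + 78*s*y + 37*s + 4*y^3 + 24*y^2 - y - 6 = s^2*(36 - 12*y) + s*(8*y^2 - 74*y + 150) + 4*y^3 - 26*y^2 + 34*y + 24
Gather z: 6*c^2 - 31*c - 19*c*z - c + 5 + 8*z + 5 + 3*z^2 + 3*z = 6*c^2 - 32*c + 3*z^2 + z*(11 - 19*c) + 10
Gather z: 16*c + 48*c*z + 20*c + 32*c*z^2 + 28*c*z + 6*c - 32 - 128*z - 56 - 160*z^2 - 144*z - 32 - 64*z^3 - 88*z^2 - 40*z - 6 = 42*c - 64*z^3 + z^2*(32*c - 248) + z*(76*c - 312) - 126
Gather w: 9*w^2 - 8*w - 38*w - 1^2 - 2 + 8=9*w^2 - 46*w + 5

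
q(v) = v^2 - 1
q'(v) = 2*v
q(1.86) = 2.46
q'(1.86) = 3.72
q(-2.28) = 4.20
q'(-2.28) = -4.56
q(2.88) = 7.29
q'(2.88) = 5.76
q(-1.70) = 1.89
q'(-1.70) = -3.40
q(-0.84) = -0.29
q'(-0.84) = -1.68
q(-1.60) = 1.56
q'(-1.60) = -3.20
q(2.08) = 3.33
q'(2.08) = 4.16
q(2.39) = 4.71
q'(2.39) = 4.78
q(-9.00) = 80.00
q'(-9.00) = -18.00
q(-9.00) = 80.00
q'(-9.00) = -18.00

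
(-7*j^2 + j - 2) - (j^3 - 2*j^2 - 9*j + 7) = -j^3 - 5*j^2 + 10*j - 9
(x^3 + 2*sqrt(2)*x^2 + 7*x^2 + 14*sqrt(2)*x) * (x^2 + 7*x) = x^5 + 2*sqrt(2)*x^4 + 14*x^4 + 28*sqrt(2)*x^3 + 49*x^3 + 98*sqrt(2)*x^2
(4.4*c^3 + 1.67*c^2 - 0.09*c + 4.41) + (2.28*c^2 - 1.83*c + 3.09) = 4.4*c^3 + 3.95*c^2 - 1.92*c + 7.5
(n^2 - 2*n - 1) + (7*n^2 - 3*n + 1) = 8*n^2 - 5*n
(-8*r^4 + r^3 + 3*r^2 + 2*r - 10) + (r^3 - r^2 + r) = -8*r^4 + 2*r^3 + 2*r^2 + 3*r - 10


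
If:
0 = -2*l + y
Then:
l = y/2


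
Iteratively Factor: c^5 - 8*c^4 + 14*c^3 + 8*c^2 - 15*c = (c - 1)*(c^4 - 7*c^3 + 7*c^2 + 15*c) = c*(c - 1)*(c^3 - 7*c^2 + 7*c + 15) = c*(c - 3)*(c - 1)*(c^2 - 4*c - 5) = c*(c - 5)*(c - 3)*(c - 1)*(c + 1)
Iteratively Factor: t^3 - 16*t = (t)*(t^2 - 16) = t*(t - 4)*(t + 4)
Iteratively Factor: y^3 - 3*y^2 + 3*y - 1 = (y - 1)*(y^2 - 2*y + 1) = (y - 1)^2*(y - 1)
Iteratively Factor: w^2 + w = (w)*(w + 1)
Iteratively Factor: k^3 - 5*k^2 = (k)*(k^2 - 5*k) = k^2*(k - 5)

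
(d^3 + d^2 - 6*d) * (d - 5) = d^4 - 4*d^3 - 11*d^2 + 30*d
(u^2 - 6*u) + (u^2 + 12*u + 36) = 2*u^2 + 6*u + 36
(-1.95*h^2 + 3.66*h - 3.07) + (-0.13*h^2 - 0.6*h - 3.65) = -2.08*h^2 + 3.06*h - 6.72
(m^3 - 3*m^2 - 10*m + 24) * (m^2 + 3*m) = m^5 - 19*m^3 - 6*m^2 + 72*m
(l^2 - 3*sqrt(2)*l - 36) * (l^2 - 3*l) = l^4 - 3*sqrt(2)*l^3 - 3*l^3 - 36*l^2 + 9*sqrt(2)*l^2 + 108*l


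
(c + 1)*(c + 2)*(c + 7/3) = c^3 + 16*c^2/3 + 9*c + 14/3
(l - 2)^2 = l^2 - 4*l + 4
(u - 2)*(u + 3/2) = u^2 - u/2 - 3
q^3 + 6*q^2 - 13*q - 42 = (q - 3)*(q + 2)*(q + 7)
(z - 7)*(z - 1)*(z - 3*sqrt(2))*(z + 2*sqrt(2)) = z^4 - 8*z^3 - sqrt(2)*z^3 - 5*z^2 + 8*sqrt(2)*z^2 - 7*sqrt(2)*z + 96*z - 84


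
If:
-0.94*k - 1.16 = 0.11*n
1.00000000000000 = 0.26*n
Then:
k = -1.68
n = 3.85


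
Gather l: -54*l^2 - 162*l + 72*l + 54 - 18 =-54*l^2 - 90*l + 36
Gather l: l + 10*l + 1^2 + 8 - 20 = 11*l - 11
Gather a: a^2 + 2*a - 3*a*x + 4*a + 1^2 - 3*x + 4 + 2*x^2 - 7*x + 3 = a^2 + a*(6 - 3*x) + 2*x^2 - 10*x + 8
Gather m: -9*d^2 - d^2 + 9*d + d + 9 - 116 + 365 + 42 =-10*d^2 + 10*d + 300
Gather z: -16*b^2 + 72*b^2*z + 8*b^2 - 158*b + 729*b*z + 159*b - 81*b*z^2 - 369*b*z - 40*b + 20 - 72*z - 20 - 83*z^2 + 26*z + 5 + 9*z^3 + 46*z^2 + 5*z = -8*b^2 - 39*b + 9*z^3 + z^2*(-81*b - 37) + z*(72*b^2 + 360*b - 41) + 5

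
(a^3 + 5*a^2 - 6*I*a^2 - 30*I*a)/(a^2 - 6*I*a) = a + 5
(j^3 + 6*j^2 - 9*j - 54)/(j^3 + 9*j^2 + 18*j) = (j - 3)/j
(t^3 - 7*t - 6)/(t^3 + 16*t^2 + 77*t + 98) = (t^2 - 2*t - 3)/(t^2 + 14*t + 49)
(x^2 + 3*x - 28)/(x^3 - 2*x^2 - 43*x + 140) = 1/(x - 5)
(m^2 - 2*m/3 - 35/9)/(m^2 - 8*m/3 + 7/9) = (3*m + 5)/(3*m - 1)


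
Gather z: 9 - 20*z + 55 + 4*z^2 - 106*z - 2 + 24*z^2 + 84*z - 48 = 28*z^2 - 42*z + 14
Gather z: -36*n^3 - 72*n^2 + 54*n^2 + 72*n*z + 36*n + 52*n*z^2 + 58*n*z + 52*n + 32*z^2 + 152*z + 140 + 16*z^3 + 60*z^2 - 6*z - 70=-36*n^3 - 18*n^2 + 88*n + 16*z^3 + z^2*(52*n + 92) + z*(130*n + 146) + 70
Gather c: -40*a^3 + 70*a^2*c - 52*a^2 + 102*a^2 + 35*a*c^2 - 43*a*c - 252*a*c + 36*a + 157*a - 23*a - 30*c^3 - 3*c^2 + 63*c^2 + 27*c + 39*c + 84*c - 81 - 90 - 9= -40*a^3 + 50*a^2 + 170*a - 30*c^3 + c^2*(35*a + 60) + c*(70*a^2 - 295*a + 150) - 180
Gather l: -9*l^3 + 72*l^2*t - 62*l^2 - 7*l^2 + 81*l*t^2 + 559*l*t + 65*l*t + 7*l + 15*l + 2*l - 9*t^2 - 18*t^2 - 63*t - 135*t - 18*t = -9*l^3 + l^2*(72*t - 69) + l*(81*t^2 + 624*t + 24) - 27*t^2 - 216*t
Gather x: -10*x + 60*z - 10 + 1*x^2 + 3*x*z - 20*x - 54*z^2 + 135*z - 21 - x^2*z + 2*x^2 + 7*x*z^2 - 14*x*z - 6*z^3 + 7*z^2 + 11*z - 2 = x^2*(3 - z) + x*(7*z^2 - 11*z - 30) - 6*z^3 - 47*z^2 + 206*z - 33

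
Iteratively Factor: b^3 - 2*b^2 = (b - 2)*(b^2) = b*(b - 2)*(b)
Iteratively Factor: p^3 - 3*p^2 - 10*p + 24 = (p - 2)*(p^2 - p - 12) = (p - 2)*(p + 3)*(p - 4)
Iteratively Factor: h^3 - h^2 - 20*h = (h + 4)*(h^2 - 5*h) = h*(h + 4)*(h - 5)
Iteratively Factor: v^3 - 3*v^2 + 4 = (v - 2)*(v^2 - v - 2) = (v - 2)^2*(v + 1)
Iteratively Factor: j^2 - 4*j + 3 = (j - 1)*(j - 3)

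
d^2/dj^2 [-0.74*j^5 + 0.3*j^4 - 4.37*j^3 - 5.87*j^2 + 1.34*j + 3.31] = -14.8*j^3 + 3.6*j^2 - 26.22*j - 11.74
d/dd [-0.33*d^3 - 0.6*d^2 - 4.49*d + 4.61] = -0.99*d^2 - 1.2*d - 4.49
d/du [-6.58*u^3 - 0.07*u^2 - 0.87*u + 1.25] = -19.74*u^2 - 0.14*u - 0.87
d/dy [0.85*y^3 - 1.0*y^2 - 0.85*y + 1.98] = 2.55*y^2 - 2.0*y - 0.85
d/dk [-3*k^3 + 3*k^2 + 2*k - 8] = -9*k^2 + 6*k + 2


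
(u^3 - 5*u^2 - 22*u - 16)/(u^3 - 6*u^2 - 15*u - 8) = (u + 2)/(u + 1)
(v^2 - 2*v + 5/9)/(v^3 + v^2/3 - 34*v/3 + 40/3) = (v - 1/3)/(v^2 + 2*v - 8)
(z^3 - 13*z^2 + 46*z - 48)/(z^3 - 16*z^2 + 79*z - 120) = (z - 2)/(z - 5)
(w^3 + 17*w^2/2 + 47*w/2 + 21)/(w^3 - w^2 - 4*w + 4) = (2*w^2 + 13*w + 21)/(2*(w^2 - 3*w + 2))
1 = 1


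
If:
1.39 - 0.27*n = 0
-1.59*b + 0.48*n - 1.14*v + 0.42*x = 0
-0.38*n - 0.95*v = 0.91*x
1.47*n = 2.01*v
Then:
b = -2.75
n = 5.15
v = 3.77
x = -6.08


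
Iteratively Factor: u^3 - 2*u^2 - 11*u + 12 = (u - 1)*(u^2 - u - 12) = (u - 4)*(u - 1)*(u + 3)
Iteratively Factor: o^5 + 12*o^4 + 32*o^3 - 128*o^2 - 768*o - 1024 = (o - 4)*(o^4 + 16*o^3 + 96*o^2 + 256*o + 256) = (o - 4)*(o + 4)*(o^3 + 12*o^2 + 48*o + 64) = (o - 4)*(o + 4)^2*(o^2 + 8*o + 16) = (o - 4)*(o + 4)^3*(o + 4)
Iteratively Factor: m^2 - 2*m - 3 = (m + 1)*(m - 3)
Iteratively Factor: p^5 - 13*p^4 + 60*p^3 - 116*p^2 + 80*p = (p - 2)*(p^4 - 11*p^3 + 38*p^2 - 40*p) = p*(p - 2)*(p^3 - 11*p^2 + 38*p - 40) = p*(p - 5)*(p - 2)*(p^2 - 6*p + 8) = p*(p - 5)*(p - 4)*(p - 2)*(p - 2)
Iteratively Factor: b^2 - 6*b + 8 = (b - 4)*(b - 2)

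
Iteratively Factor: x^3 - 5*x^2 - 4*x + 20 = (x - 2)*(x^2 - 3*x - 10) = (x - 5)*(x - 2)*(x + 2)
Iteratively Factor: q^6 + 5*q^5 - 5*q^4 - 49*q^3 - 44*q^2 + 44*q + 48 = (q + 2)*(q^5 + 3*q^4 - 11*q^3 - 27*q^2 + 10*q + 24) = (q + 2)^2*(q^4 + q^3 - 13*q^2 - q + 12) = (q - 1)*(q + 2)^2*(q^3 + 2*q^2 - 11*q - 12) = (q - 1)*(q + 2)^2*(q + 4)*(q^2 - 2*q - 3) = (q - 1)*(q + 1)*(q + 2)^2*(q + 4)*(q - 3)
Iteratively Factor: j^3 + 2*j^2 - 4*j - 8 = (j + 2)*(j^2 - 4) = (j - 2)*(j + 2)*(j + 2)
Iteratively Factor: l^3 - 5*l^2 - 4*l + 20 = (l + 2)*(l^2 - 7*l + 10) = (l - 5)*(l + 2)*(l - 2)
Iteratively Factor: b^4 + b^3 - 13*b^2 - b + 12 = (b + 4)*(b^3 - 3*b^2 - b + 3) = (b + 1)*(b + 4)*(b^2 - 4*b + 3) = (b - 3)*(b + 1)*(b + 4)*(b - 1)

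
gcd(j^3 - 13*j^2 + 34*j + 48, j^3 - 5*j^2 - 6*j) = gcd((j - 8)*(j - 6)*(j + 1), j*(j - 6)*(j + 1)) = j^2 - 5*j - 6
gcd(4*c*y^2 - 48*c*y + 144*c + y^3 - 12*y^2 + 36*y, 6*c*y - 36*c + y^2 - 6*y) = y - 6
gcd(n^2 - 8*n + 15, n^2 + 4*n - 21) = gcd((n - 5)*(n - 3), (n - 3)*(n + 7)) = n - 3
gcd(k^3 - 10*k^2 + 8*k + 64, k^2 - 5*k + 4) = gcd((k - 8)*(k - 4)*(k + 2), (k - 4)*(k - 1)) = k - 4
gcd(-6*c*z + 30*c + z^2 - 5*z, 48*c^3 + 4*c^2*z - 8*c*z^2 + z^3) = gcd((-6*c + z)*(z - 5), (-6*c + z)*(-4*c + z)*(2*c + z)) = -6*c + z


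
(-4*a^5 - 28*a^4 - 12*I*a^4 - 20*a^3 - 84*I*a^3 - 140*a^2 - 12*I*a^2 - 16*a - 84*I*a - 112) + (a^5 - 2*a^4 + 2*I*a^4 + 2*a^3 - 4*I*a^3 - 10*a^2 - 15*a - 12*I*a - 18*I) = -3*a^5 - 30*a^4 - 10*I*a^4 - 18*a^3 - 88*I*a^3 - 150*a^2 - 12*I*a^2 - 31*a - 96*I*a - 112 - 18*I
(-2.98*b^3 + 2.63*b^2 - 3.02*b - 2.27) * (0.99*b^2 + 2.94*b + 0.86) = -2.9502*b^5 - 6.1575*b^4 + 2.1796*b^3 - 8.8643*b^2 - 9.271*b - 1.9522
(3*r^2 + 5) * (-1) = -3*r^2 - 5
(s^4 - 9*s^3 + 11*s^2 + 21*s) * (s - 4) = s^5 - 13*s^4 + 47*s^3 - 23*s^2 - 84*s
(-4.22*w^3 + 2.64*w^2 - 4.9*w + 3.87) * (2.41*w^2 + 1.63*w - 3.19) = -10.1702*w^5 - 0.516199999999998*w^4 + 5.956*w^3 - 7.0819*w^2 + 21.9391*w - 12.3453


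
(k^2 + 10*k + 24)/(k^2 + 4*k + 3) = (k^2 + 10*k + 24)/(k^2 + 4*k + 3)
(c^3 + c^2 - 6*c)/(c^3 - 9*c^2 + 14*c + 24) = c*(c^2 + c - 6)/(c^3 - 9*c^2 + 14*c + 24)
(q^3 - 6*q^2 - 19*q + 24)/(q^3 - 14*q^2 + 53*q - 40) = (q + 3)/(q - 5)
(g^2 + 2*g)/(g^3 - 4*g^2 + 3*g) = (g + 2)/(g^2 - 4*g + 3)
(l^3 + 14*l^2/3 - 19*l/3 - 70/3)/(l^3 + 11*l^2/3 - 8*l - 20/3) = (3*l^2 - l - 14)/(3*l^2 - 4*l - 4)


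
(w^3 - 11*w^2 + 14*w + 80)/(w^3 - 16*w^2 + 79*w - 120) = (w + 2)/(w - 3)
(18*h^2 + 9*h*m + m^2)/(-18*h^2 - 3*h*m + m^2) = (-6*h - m)/(6*h - m)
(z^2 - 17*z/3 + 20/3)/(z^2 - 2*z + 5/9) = 3*(z - 4)/(3*z - 1)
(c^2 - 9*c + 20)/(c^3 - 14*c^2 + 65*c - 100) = 1/(c - 5)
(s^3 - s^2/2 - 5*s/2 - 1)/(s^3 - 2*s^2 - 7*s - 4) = (s^2 - 3*s/2 - 1)/(s^2 - 3*s - 4)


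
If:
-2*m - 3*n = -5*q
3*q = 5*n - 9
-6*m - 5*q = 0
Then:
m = -135/146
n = 180/73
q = 81/73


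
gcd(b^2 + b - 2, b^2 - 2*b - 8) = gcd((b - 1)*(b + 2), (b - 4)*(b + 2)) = b + 2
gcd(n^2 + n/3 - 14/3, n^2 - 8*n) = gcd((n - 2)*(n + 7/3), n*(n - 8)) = 1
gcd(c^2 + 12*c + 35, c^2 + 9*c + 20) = c + 5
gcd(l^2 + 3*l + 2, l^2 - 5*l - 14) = l + 2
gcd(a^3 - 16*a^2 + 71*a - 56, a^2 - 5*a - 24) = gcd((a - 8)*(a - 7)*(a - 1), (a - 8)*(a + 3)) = a - 8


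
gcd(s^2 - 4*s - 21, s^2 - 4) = 1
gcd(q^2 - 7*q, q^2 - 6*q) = q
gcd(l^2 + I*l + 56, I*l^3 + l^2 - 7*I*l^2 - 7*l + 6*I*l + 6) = 1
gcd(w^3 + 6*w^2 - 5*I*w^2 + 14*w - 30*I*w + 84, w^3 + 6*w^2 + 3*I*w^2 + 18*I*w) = w + 6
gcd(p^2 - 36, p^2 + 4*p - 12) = p + 6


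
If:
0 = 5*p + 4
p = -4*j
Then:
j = 1/5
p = -4/5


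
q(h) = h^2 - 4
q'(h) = 2*h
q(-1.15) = -2.68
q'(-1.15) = -2.30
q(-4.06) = 12.48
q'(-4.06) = -8.12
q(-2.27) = 1.15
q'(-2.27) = -4.54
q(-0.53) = -3.72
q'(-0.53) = -1.06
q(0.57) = -3.68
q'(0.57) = 1.14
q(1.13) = -2.72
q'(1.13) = 2.26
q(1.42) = -1.98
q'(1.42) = 2.84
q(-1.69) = -1.14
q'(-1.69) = -3.38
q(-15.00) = 221.00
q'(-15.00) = -30.00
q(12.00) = 140.00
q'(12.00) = 24.00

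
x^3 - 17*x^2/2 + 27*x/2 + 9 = (x - 6)*(x - 3)*(x + 1/2)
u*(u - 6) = u^2 - 6*u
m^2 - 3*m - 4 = (m - 4)*(m + 1)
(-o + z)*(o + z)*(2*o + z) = -2*o^3 - o^2*z + 2*o*z^2 + z^3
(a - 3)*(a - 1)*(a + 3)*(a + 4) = a^4 + 3*a^3 - 13*a^2 - 27*a + 36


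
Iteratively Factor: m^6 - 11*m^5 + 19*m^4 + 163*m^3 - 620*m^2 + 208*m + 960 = (m - 3)*(m^5 - 8*m^4 - 5*m^3 + 148*m^2 - 176*m - 320) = (m - 4)*(m - 3)*(m^4 - 4*m^3 - 21*m^2 + 64*m + 80) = (m - 4)*(m - 3)*(m + 1)*(m^3 - 5*m^2 - 16*m + 80) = (m - 4)^2*(m - 3)*(m + 1)*(m^2 - m - 20) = (m - 4)^2*(m - 3)*(m + 1)*(m + 4)*(m - 5)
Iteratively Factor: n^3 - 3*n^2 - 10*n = (n + 2)*(n^2 - 5*n) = (n - 5)*(n + 2)*(n)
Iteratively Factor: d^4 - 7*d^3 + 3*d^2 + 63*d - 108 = (d - 4)*(d^3 - 3*d^2 - 9*d + 27) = (d - 4)*(d + 3)*(d^2 - 6*d + 9) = (d - 4)*(d - 3)*(d + 3)*(d - 3)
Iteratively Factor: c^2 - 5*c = (c)*(c - 5)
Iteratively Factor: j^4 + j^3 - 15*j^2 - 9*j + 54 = (j - 3)*(j^3 + 4*j^2 - 3*j - 18) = (j - 3)*(j - 2)*(j^2 + 6*j + 9) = (j - 3)*(j - 2)*(j + 3)*(j + 3)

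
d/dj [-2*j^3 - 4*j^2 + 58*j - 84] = -6*j^2 - 8*j + 58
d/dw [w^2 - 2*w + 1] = 2*w - 2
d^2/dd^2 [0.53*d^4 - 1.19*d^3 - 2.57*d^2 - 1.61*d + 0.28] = 6.36*d^2 - 7.14*d - 5.14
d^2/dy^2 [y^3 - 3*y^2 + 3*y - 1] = 6*y - 6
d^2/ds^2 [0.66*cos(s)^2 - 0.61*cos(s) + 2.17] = 0.61*cos(s) - 1.32*cos(2*s)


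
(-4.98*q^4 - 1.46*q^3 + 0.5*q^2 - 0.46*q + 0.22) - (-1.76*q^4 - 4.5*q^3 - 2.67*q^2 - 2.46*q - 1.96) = -3.22*q^4 + 3.04*q^3 + 3.17*q^2 + 2.0*q + 2.18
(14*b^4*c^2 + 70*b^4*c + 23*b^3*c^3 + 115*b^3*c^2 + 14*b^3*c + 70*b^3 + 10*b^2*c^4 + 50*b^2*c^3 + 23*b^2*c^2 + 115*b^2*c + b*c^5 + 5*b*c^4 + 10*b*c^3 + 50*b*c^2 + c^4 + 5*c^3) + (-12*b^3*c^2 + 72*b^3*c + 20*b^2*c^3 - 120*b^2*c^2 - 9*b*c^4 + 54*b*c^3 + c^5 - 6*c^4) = 14*b^4*c^2 + 70*b^4*c + 23*b^3*c^3 + 103*b^3*c^2 + 86*b^3*c + 70*b^3 + 10*b^2*c^4 + 70*b^2*c^3 - 97*b^2*c^2 + 115*b^2*c + b*c^5 - 4*b*c^4 + 64*b*c^3 + 50*b*c^2 + c^5 - 5*c^4 + 5*c^3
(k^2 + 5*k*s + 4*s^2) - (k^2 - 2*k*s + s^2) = 7*k*s + 3*s^2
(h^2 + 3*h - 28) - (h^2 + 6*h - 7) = -3*h - 21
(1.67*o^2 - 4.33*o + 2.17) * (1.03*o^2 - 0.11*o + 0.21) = 1.7201*o^4 - 4.6436*o^3 + 3.0621*o^2 - 1.148*o + 0.4557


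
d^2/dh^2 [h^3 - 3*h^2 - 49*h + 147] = 6*h - 6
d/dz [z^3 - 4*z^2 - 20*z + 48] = 3*z^2 - 8*z - 20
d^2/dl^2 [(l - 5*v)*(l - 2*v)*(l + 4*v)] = 6*l - 6*v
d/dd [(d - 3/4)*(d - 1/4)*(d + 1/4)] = 3*d^2 - 3*d/2 - 1/16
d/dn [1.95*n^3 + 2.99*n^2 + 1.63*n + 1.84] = 5.85*n^2 + 5.98*n + 1.63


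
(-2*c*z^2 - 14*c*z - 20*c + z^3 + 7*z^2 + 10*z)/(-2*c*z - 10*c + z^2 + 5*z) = z + 2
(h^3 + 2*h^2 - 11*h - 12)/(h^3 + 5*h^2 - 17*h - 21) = (h + 4)/(h + 7)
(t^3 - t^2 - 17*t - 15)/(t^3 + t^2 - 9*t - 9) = (t - 5)/(t - 3)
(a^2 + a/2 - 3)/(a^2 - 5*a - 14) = (a - 3/2)/(a - 7)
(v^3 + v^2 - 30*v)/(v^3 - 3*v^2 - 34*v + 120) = v/(v - 4)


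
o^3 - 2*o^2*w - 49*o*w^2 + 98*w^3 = (o - 7*w)*(o - 2*w)*(o + 7*w)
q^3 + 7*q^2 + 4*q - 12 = (q - 1)*(q + 2)*(q + 6)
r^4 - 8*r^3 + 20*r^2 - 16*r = r*(r - 4)*(r - 2)^2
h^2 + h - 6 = (h - 2)*(h + 3)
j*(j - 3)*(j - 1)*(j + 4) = j^4 - 13*j^2 + 12*j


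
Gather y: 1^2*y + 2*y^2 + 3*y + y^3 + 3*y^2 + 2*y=y^3 + 5*y^2 + 6*y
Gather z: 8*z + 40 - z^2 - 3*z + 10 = -z^2 + 5*z + 50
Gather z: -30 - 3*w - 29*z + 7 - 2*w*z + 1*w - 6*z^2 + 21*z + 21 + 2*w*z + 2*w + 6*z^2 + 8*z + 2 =0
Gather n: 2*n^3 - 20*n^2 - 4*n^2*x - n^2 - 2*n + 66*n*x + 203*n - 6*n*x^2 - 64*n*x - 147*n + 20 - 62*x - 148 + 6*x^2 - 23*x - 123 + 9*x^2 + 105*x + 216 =2*n^3 + n^2*(-4*x - 21) + n*(-6*x^2 + 2*x + 54) + 15*x^2 + 20*x - 35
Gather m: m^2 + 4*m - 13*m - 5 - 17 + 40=m^2 - 9*m + 18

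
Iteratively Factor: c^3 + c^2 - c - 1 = (c - 1)*(c^2 + 2*c + 1) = (c - 1)*(c + 1)*(c + 1)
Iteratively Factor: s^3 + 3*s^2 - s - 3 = (s + 1)*(s^2 + 2*s - 3) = (s + 1)*(s + 3)*(s - 1)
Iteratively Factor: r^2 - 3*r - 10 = (r + 2)*(r - 5)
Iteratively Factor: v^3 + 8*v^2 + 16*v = (v + 4)*(v^2 + 4*v) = v*(v + 4)*(v + 4)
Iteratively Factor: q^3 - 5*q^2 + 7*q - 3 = (q - 1)*(q^2 - 4*q + 3) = (q - 1)^2*(q - 3)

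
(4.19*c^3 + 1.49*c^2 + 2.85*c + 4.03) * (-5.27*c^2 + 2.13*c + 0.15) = -22.0813*c^5 + 1.0724*c^4 - 11.2173*c^3 - 14.9441*c^2 + 9.0114*c + 0.6045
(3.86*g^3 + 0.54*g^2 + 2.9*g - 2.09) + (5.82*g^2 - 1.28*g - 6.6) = 3.86*g^3 + 6.36*g^2 + 1.62*g - 8.69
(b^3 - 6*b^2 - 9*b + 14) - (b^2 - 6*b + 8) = b^3 - 7*b^2 - 3*b + 6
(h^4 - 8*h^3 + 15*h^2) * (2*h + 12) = 2*h^5 - 4*h^4 - 66*h^3 + 180*h^2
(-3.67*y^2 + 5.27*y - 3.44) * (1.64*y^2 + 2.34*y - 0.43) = -6.0188*y^4 + 0.0549999999999997*y^3 + 8.2683*y^2 - 10.3157*y + 1.4792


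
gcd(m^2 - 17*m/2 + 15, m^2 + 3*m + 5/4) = 1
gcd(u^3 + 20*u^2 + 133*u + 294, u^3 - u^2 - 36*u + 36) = u + 6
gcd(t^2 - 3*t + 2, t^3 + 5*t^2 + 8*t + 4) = 1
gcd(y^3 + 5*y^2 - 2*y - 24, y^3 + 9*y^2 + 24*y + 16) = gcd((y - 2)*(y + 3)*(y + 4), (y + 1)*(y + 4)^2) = y + 4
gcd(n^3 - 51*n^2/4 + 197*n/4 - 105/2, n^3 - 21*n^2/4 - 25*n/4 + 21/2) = n - 6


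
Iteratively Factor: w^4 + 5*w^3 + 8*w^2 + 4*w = (w)*(w^3 + 5*w^2 + 8*w + 4) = w*(w + 2)*(w^2 + 3*w + 2) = w*(w + 1)*(w + 2)*(w + 2)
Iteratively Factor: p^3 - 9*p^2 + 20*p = (p - 4)*(p^2 - 5*p) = p*(p - 4)*(p - 5)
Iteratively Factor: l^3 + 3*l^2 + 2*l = (l + 1)*(l^2 + 2*l) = l*(l + 1)*(l + 2)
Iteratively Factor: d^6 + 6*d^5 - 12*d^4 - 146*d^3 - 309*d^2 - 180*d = (d + 3)*(d^5 + 3*d^4 - 21*d^3 - 83*d^2 - 60*d) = (d + 3)*(d + 4)*(d^4 - d^3 - 17*d^2 - 15*d) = (d + 1)*(d + 3)*(d + 4)*(d^3 - 2*d^2 - 15*d) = (d + 1)*(d + 3)^2*(d + 4)*(d^2 - 5*d) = (d - 5)*(d + 1)*(d + 3)^2*(d + 4)*(d)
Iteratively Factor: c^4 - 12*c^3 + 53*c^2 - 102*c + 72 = (c - 3)*(c^3 - 9*c^2 + 26*c - 24) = (c - 3)^2*(c^2 - 6*c + 8) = (c - 3)^2*(c - 2)*(c - 4)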